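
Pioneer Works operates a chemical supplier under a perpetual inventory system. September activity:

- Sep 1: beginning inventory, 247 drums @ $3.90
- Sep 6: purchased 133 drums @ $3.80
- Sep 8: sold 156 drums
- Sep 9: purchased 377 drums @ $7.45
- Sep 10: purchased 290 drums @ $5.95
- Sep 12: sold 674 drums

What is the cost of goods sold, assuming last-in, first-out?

COGS = $5,156.55

Sep 8, 156 sold [LIFO — newest first]: 133 @ $3.80 + 23 @ $3.90 = $595.10
Sep 12, 674 sold [LIFO — newest first]: 290 @ $5.95 + 377 @ $7.45 + 7 @ $3.90 = $4,561.45
Total COGS = $595.10 + $4,561.45 = $5,156.55
Ending inventory: 217 @ $3.90 = $846.30
Check: goods available $6,002.85 = COGS $5,156.55 + ending $846.30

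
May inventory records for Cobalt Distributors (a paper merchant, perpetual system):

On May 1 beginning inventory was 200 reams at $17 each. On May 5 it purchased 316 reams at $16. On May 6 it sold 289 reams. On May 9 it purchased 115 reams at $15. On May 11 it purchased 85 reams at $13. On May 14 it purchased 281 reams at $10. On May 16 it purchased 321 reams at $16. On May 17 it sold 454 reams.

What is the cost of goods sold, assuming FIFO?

May 6, 289 sold [FIFO — oldest first]: 200 @ $17 + 89 @ $16 = $4,824
May 17, 454 sold [FIFO — oldest first]: 227 @ $16 + 115 @ $15 + 85 @ $13 + 27 @ $10 = $6,732
Total COGS = $4,824 + $6,732 = $11,556
Ending inventory: 254 @ $10 + 321 @ $16 = $7,676
Check: goods available $19,232 = COGS $11,556 + ending $7,676

COGS = $11,556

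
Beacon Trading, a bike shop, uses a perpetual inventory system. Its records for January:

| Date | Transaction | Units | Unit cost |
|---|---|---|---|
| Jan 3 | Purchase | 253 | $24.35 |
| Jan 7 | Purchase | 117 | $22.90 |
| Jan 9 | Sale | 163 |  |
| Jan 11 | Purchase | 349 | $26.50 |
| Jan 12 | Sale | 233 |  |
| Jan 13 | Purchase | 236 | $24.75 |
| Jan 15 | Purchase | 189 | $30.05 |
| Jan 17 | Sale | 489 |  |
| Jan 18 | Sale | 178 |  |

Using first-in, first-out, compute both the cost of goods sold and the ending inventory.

COGS = $27,174.75; ending inventory = $2,434.05

Jan 9, 163 sold [FIFO — oldest first]: 163 @ $24.35 = $3,969.05
Jan 12, 233 sold [FIFO — oldest first]: 90 @ $24.35 + 117 @ $22.90 + 26 @ $26.50 = $5,559.80
Jan 17, 489 sold [FIFO — oldest first]: 323 @ $26.50 + 166 @ $24.75 = $12,668.00
Jan 18, 178 sold [FIFO — oldest first]: 70 @ $24.75 + 108 @ $30.05 = $4,977.90
Total COGS = $3,969.05 + $5,559.80 + $12,668.00 + $4,977.90 = $27,174.75
Ending inventory: 81 @ $30.05 = $2,434.05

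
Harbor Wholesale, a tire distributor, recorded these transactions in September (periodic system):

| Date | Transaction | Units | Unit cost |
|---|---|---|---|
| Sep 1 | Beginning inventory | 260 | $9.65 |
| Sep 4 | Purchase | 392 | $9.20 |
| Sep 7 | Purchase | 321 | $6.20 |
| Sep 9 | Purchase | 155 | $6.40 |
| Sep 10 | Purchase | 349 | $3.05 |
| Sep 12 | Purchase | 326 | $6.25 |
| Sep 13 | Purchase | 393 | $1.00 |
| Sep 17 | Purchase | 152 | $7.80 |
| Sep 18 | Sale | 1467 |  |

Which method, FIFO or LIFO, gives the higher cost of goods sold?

FIFO COGS: 260 @ $9.65 + 392 @ $9.20 + 321 @ $6.20 + 155 @ $6.40 + 339 @ $3.05 = $10,131.55
LIFO COGS: 152 @ $7.80 + 393 @ $1.00 + 326 @ $6.25 + 349 @ $3.05 + 155 @ $6.40 + 92 @ $6.20 = $6,242.95

FIFO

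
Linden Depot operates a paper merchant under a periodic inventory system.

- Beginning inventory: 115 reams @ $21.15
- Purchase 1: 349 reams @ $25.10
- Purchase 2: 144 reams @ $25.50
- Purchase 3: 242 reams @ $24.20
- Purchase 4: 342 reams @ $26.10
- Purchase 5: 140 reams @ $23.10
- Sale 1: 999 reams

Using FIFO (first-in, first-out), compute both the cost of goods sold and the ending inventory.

COGS = $24,609.45; ending inventory = $8,271.30

Sale 1 (999) [FIFO — oldest first]: 115 @ $21.15 + 349 @ $25.10 + 144 @ $25.50 + 242 @ $24.20 + 149 @ $26.10 = $24,609.45
Ending inventory: 193 @ $26.10 + 140 @ $23.10 = $8,271.30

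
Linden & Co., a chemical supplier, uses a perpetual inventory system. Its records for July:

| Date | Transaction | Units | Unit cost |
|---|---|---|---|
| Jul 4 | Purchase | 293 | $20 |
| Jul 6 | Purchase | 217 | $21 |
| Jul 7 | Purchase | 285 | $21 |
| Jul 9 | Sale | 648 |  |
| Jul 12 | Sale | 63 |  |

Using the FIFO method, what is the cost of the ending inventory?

Jul 9, 648 sold [FIFO — oldest first]: 293 @ $20 + 217 @ $21 + 138 @ $21 = $13,315
Jul 12, 63 sold [FIFO — oldest first]: 63 @ $21 = $1,323
Total COGS = $13,315 + $1,323 = $14,638
Ending inventory: 84 @ $21 = $1,764

Ending inventory = $1,764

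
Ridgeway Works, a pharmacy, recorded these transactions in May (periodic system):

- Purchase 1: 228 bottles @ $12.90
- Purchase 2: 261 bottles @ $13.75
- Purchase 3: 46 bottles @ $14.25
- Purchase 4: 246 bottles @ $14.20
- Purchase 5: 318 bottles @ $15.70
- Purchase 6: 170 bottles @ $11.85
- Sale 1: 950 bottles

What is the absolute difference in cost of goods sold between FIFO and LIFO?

FIFO COGS: 228 @ $12.90 + 261 @ $13.75 + 46 @ $14.25 + 246 @ $14.20 + 169 @ $15.70 = $13,331.95
LIFO COGS: 170 @ $11.85 + 318 @ $15.70 + 246 @ $14.20 + 46 @ $14.25 + 170 @ $13.75 = $13,493.30
Difference = |$13,331.95 − $13,493.30| = $161.35

$161.35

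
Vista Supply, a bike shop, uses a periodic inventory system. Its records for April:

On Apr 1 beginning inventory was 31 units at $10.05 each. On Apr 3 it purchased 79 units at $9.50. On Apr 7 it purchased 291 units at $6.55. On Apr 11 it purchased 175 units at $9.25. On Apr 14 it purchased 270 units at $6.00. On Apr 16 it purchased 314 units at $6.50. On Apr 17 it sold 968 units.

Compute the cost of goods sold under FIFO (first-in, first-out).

COGS = $6,999.85

Apr 17, 968 sold [FIFO — oldest first]: 31 @ $10.05 + 79 @ $9.50 + 291 @ $6.55 + 175 @ $9.25 + 270 @ $6.00 + 122 @ $6.50 = $6,999.85
Ending inventory: 192 @ $6.50 = $1,248.00
Check: goods available $8,247.85 = COGS $6,999.85 + ending $1,248.00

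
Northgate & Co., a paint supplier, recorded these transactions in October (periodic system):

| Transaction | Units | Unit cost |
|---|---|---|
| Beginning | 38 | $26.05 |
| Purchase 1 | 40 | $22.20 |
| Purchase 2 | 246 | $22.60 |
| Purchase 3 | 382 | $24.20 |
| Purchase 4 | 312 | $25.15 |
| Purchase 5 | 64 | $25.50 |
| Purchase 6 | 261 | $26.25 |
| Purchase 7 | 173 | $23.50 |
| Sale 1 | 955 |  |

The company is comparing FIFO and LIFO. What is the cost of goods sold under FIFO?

COGS = $22,944.25

FIFO COGS: 38 @ $26.05 + 40 @ $22.20 + 246 @ $22.60 + 382 @ $24.20 + 249 @ $25.15 = $22,944.25
LIFO COGS: 173 @ $23.50 + 261 @ $26.25 + 64 @ $25.50 + 312 @ $25.15 + 145 @ $24.20 = $23,904.55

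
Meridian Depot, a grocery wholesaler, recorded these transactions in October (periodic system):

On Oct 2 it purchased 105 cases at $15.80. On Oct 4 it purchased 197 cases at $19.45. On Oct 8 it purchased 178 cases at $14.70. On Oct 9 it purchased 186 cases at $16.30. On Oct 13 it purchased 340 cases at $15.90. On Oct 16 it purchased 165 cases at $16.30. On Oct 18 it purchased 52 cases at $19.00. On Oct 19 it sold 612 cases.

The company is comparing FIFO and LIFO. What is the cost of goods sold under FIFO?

COGS = $10,258.85

FIFO COGS: 105 @ $15.80 + 197 @ $19.45 + 178 @ $14.70 + 132 @ $16.30 = $10,258.85
LIFO COGS: 52 @ $19.00 + 165 @ $16.30 + 340 @ $15.90 + 55 @ $16.30 = $9,980.00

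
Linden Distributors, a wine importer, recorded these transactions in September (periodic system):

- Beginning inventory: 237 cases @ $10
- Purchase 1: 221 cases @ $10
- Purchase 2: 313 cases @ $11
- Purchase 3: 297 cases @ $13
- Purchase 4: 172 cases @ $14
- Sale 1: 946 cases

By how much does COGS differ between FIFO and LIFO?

FIFO COGS: 237 @ $10 + 221 @ $10 + 313 @ $11 + 175 @ $13 = $10,298
LIFO COGS: 172 @ $14 + 297 @ $13 + 313 @ $11 + 164 @ $10 = $11,352
Difference = |$10,298 − $11,352| = $1,054

$1,054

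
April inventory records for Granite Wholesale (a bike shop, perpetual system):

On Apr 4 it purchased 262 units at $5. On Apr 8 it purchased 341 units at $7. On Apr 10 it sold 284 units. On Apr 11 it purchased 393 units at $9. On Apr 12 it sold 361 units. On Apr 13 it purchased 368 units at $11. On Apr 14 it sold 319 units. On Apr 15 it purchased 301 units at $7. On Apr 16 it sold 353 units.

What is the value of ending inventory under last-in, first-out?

Apr 10, 284 sold [LIFO — newest first]: 284 @ $7 = $1,988
Apr 12, 361 sold [LIFO — newest first]: 361 @ $9 = $3,249
Apr 14, 319 sold [LIFO — newest first]: 319 @ $11 = $3,509
Apr 16, 353 sold [LIFO — newest first]: 301 @ $7 + 49 @ $11 + 3 @ $9 = $2,673
Total COGS = $1,988 + $3,249 + $3,509 + $2,673 = $11,419
Ending inventory: 262 @ $5 + 57 @ $7 + 29 @ $9 = $1,970

Ending inventory = $1,970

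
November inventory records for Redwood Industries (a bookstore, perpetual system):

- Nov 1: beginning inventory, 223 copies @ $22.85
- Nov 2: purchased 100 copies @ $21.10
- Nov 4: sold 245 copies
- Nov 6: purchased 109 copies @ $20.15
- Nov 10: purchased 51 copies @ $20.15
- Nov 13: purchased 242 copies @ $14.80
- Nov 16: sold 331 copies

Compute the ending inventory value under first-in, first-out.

Nov 4, 245 sold [FIFO — oldest first]: 223 @ $22.85 + 22 @ $21.10 = $5,559.75
Nov 16, 331 sold [FIFO — oldest first]: 78 @ $21.10 + 109 @ $20.15 + 51 @ $20.15 + 93 @ $14.80 = $6,246.20
Total COGS = $5,559.75 + $6,246.20 = $11,805.95
Ending inventory: 149 @ $14.80 = $2,205.20

Ending inventory = $2,205.20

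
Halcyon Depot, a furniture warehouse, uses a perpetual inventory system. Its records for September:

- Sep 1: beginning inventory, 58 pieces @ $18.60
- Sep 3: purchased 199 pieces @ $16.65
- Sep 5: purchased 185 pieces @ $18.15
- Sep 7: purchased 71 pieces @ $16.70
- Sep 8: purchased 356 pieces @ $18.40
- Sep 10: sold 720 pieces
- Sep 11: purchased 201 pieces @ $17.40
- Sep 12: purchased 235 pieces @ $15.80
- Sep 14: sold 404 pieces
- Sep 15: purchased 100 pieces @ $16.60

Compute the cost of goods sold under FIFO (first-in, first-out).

COGS = $19,836.60

Sep 10, 720 sold [FIFO — oldest first]: 58 @ $18.60 + 199 @ $16.65 + 185 @ $18.15 + 71 @ $16.70 + 207 @ $18.40 = $12,744.40
Sep 14, 404 sold [FIFO — oldest first]: 149 @ $18.40 + 201 @ $17.40 + 54 @ $15.80 = $7,092.20
Total COGS = $12,744.40 + $7,092.20 = $19,836.60
Ending inventory: 181 @ $15.80 + 100 @ $16.60 = $4,519.80
Check: goods available $24,356.40 = COGS $19,836.60 + ending $4,519.80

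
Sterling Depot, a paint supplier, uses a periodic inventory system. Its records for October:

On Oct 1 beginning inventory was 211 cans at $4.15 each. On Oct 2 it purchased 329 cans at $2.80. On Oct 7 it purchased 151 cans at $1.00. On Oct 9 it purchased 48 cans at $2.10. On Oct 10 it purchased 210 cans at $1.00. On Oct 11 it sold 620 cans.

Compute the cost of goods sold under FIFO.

COGS = $1,876.85

Oct 11, 620 sold [FIFO — oldest first]: 211 @ $4.15 + 329 @ $2.80 + 80 @ $1.00 = $1,876.85
Ending inventory: 71 @ $1.00 + 48 @ $2.10 + 210 @ $1.00 = $381.80
Check: goods available $2,258.65 = COGS $1,876.85 + ending $381.80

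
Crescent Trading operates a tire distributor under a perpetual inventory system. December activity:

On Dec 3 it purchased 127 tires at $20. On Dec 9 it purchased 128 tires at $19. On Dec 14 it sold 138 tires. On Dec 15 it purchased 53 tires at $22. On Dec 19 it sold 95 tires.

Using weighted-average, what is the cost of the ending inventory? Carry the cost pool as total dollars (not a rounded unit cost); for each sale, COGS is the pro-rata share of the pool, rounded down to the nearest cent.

Ending inventory = $1,520.86

After Dec 3: 127 on hand, pool $2,540.00 (≈ $20.0000 each)
After Dec 9: 255 on hand, pool $4,972.00 (≈ $19.4980 each)
Dec 14, sell 138: 138/255 × $4,972.00 → $2,690.72
After Dec 15: 170 on hand, pool $3,447.28 (≈ $20.2781 each)
Dec 19, sell 95: 95/170 × $3,447.28 → $1,926.42
Total COGS = $2,690.72 + $1,926.42 = $4,617.14
Ending inventory (cost pool remaining) = $1,520.86
Check: goods available $6,138.00 = COGS $4,617.14 + ending $1,520.86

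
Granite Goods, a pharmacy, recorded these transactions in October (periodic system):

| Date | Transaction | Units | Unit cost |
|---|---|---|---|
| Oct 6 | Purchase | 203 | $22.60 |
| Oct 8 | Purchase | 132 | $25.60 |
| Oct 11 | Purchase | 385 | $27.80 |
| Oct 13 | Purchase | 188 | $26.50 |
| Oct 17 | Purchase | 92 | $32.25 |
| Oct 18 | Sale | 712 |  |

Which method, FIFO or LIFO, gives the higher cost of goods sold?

LIFO

FIFO COGS: 203 @ $22.60 + 132 @ $25.60 + 377 @ $27.80 = $18,447.60
LIFO COGS: 92 @ $32.25 + 188 @ $26.50 + 385 @ $27.80 + 47 @ $25.60 = $19,855.20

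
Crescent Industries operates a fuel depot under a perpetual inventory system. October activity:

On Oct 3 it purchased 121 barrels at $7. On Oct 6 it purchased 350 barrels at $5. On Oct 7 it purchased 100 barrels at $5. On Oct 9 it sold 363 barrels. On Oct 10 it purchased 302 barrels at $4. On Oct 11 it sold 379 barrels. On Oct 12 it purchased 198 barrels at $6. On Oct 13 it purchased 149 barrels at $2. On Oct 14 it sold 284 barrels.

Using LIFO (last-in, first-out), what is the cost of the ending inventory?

Ending inventory = $1,275

Oct 9, 363 sold [LIFO — newest first]: 100 @ $5 + 263 @ $5 = $1,815
Oct 11, 379 sold [LIFO — newest first]: 302 @ $4 + 77 @ $5 = $1,593
Oct 14, 284 sold [LIFO — newest first]: 149 @ $2 + 135 @ $6 = $1,108
Total COGS = $1,815 + $1,593 + $1,108 = $4,516
Ending inventory: 121 @ $7 + 10 @ $5 + 63 @ $6 = $1,275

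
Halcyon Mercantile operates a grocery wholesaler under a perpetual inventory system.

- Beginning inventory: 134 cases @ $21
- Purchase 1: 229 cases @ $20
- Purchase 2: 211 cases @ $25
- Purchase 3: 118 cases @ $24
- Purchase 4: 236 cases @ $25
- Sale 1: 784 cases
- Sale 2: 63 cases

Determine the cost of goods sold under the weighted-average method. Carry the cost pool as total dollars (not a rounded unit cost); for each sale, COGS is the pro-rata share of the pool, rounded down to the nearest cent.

After Beginning: 134 on hand, pool $2,814.00 (≈ $21.0000 each)
After Purchase 1: 363 on hand, pool $7,394.00 (≈ $20.3691 each)
After Purchase 2: 574 on hand, pool $12,669.00 (≈ $22.0714 each)
After Purchase 3: 692 on hand, pool $15,501.00 (≈ $22.4003 each)
After Purchase 4: 928 on hand, pool $21,401.00 (≈ $23.0614 each)
Sale 1, sell 784: 784/928 × $21,401.00 → $18,080.15
Sale 2, sell 63: 63/144 × $3,320.85 → $1,452.87
Total COGS = $18,080.15 + $1,452.87 = $19,533.02
Ending inventory (cost pool remaining) = $1,867.98
Check: goods available $21,401.00 = COGS $19,533.02 + ending $1,867.98

COGS = $19,533.02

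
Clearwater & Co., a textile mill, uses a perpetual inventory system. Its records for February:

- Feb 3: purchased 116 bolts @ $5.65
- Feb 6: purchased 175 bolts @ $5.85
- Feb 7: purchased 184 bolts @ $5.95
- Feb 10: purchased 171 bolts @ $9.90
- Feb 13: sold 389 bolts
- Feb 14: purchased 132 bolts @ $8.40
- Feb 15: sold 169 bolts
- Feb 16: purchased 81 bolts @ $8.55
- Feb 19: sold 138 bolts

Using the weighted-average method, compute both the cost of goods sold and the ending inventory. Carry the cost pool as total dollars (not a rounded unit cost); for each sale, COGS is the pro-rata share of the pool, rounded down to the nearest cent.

COGS = $5,009.33; ending inventory = $1,258.87

After Feb 3: 116 on hand, pool $655.40 (≈ $5.6500 each)
After Feb 6: 291 on hand, pool $1,679.15 (≈ $5.7703 each)
After Feb 7: 475 on hand, pool $2,773.95 (≈ $5.8399 each)
After Feb 10: 646 on hand, pool $4,466.85 (≈ $6.9146 each)
Feb 13, sell 389: 389/646 × $4,466.85 → $2,689.79
After Feb 14: 389 on hand, pool $2,885.86 (≈ $7.4187 each)
Feb 15, sell 169: 169/389 × $2,885.86 → $1,253.75
After Feb 16: 301 on hand, pool $2,324.66 (≈ $7.7231 each)
Feb 19, sell 138: 138/301 × $2,324.66 → $1,065.79
Total COGS = $2,689.79 + $1,253.75 + $1,065.79 = $5,009.33
Ending inventory (cost pool remaining) = $1,258.87
Check: goods available $6,268.20 = COGS $5,009.33 + ending $1,258.87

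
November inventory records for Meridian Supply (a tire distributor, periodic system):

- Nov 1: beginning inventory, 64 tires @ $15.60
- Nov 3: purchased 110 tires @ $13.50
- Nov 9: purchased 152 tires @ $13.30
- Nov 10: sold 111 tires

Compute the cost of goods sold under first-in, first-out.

COGS = $1,632.90

Nov 10, 111 sold [FIFO — oldest first]: 64 @ $15.60 + 47 @ $13.50 = $1,632.90
Ending inventory: 63 @ $13.50 + 152 @ $13.30 = $2,872.10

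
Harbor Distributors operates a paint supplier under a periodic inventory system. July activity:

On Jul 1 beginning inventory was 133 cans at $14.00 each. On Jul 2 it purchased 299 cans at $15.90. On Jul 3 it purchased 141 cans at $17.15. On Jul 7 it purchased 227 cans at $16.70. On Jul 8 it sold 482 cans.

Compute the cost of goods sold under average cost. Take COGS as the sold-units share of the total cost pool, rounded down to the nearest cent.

Jul 8, sell 482: 482/800 × $12,825.15 → $7,727.15
Ending inventory (cost pool remaining) = $5,098.00

COGS = $7,727.15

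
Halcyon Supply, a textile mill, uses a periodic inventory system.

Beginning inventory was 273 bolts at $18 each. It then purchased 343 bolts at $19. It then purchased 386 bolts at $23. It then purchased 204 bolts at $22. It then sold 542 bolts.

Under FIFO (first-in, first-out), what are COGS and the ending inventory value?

COGS = $10,025; ending inventory = $14,772

Sale 1 (542) [FIFO — oldest first]: 273 @ $18 + 269 @ $19 = $10,025
Ending inventory: 74 @ $19 + 386 @ $23 + 204 @ $22 = $14,772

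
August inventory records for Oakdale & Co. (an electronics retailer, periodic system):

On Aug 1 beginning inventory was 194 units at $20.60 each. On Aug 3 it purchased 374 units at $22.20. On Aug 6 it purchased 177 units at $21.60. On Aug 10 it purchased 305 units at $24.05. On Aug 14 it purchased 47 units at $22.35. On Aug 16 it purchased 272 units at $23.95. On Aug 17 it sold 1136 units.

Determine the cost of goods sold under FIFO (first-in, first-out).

Aug 17, 1136 sold [FIFO — oldest first]: 194 @ $20.60 + 374 @ $22.20 + 177 @ $21.60 + 305 @ $24.05 + 47 @ $22.35 + 39 @ $23.95 = $25,442.15
Ending inventory: 233 @ $23.95 = $5,580.35
Check: goods available $31,022.50 = COGS $25,442.15 + ending $5,580.35

COGS = $25,442.15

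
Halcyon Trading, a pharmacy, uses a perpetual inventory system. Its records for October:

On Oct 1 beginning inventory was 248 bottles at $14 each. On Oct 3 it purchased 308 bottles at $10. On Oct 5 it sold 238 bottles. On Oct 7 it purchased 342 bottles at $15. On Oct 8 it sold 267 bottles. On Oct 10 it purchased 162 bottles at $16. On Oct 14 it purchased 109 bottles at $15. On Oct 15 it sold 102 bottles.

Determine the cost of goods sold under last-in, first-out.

COGS = $7,915

Oct 5, 238 sold [LIFO — newest first]: 238 @ $10 = $2,380
Oct 8, 267 sold [LIFO — newest first]: 267 @ $15 = $4,005
Oct 15, 102 sold [LIFO — newest first]: 102 @ $15 = $1,530
Total COGS = $2,380 + $4,005 + $1,530 = $7,915
Ending inventory: 248 @ $14 + 70 @ $10 + 75 @ $15 + 162 @ $16 + 7 @ $15 = $7,994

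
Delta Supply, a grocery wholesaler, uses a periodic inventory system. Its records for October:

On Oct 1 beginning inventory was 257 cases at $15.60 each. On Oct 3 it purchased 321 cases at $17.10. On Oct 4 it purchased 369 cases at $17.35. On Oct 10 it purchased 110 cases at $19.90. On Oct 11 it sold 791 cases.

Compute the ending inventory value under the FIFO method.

Ending inventory = $4,895.60

Oct 11, 791 sold [FIFO — oldest first]: 257 @ $15.60 + 321 @ $17.10 + 213 @ $17.35 = $13,193.85
Ending inventory: 156 @ $17.35 + 110 @ $19.90 = $4,895.60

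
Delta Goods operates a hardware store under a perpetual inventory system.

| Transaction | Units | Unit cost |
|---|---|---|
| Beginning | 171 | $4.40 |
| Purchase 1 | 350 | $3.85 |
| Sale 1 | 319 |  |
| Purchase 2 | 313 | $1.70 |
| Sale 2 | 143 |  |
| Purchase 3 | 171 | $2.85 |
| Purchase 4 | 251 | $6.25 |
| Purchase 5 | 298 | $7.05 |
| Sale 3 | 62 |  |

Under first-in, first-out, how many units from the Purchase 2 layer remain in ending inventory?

310

Sale 1 (319) [FIFO — oldest first]: 171 @ $4.40 + 148 @ $3.85 = $1,322.20
Sale 2 (143) [FIFO — oldest first]: 143 @ $3.85 = $550.55
Sale 3 (62) [FIFO — oldest first]: 59 @ $3.85 + 3 @ $1.70 = $232.25
Total COGS = $1,322.20 + $550.55 + $232.25 = $2,105.00
Ending inventory: 310 @ $1.70 + 171 @ $2.85 + 251 @ $6.25 + 298 @ $7.05 = $4,684.00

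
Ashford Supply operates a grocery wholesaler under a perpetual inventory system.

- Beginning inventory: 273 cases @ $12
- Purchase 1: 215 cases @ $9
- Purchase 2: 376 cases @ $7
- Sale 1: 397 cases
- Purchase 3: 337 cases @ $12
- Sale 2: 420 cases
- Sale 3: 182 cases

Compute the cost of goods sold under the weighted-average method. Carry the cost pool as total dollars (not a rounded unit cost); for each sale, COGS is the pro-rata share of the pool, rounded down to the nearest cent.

COGS = $9,805.88

After Beginning: 273 on hand, pool $3,276.00 (≈ $12.0000 each)
After Purchase 1: 488 on hand, pool $5,211.00 (≈ $10.6783 each)
After Purchase 2: 864 on hand, pool $7,843.00 (≈ $9.0775 each)
Sale 1, sell 397: 397/864 × $7,843.00 → $3,603.78
After Purchase 3: 804 on hand, pool $8,283.22 (≈ $10.3025 each)
Sale 2, sell 420: 420/804 × $8,283.22 → $4,327.05
Sale 3, sell 182: 182/384 × $3,956.17 → $1,875.05
Total COGS = $3,603.78 + $4,327.05 + $1,875.05 = $9,805.88
Ending inventory (cost pool remaining) = $2,081.12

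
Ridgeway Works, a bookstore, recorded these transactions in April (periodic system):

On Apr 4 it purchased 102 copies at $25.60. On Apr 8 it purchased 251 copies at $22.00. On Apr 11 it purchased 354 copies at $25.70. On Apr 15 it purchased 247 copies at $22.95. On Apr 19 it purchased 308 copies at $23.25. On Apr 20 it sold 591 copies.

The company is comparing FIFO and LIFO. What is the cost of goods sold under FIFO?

FIFO COGS: 102 @ $25.60 + 251 @ $22.00 + 238 @ $25.70 = $14,249.80
LIFO COGS: 308 @ $23.25 + 247 @ $22.95 + 36 @ $25.70 = $13,754.85

COGS = $14,249.80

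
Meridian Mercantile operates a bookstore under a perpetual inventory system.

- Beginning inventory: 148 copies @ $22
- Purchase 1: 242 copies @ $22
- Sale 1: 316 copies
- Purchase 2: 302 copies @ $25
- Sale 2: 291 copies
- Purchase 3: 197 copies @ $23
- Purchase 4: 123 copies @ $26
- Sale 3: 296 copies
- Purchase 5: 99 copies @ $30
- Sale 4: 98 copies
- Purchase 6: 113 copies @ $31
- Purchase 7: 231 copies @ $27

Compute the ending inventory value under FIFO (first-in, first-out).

Ending inventory = $12,996

Sale 1 (316) [FIFO — oldest first]: 148 @ $22 + 168 @ $22 = $6,952
Sale 2 (291) [FIFO — oldest first]: 74 @ $22 + 217 @ $25 = $7,053
Sale 3 (296) [FIFO — oldest first]: 85 @ $25 + 197 @ $23 + 14 @ $26 = $7,020
Sale 4 (98) [FIFO — oldest first]: 98 @ $26 = $2,548
Total COGS = $6,952 + $7,053 + $7,020 + $2,548 = $23,573
Ending inventory: 11 @ $26 + 99 @ $30 + 113 @ $31 + 231 @ $27 = $12,996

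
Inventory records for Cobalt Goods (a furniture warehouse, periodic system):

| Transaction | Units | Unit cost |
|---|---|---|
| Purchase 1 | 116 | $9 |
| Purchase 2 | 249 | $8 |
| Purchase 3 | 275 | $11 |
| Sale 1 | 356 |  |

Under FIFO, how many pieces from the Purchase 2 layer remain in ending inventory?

Sale 1 (356) [FIFO — oldest first]: 116 @ $9 + 240 @ $8 = $2,964
Ending inventory: 9 @ $8 + 275 @ $11 = $3,097
Check: goods available $6,061 = COGS $2,964 + ending $3,097

9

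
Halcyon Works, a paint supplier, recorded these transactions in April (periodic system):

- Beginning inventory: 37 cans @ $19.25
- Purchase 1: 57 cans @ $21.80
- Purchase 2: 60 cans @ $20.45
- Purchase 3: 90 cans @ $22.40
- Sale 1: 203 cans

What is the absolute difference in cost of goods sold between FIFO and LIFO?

$118.95

FIFO COGS: 37 @ $19.25 + 57 @ $21.80 + 60 @ $20.45 + 49 @ $22.40 = $4,279.45
LIFO COGS: 90 @ $22.40 + 60 @ $20.45 + 53 @ $21.80 = $4,398.40
Difference = |$4,279.45 − $4,398.40| = $118.95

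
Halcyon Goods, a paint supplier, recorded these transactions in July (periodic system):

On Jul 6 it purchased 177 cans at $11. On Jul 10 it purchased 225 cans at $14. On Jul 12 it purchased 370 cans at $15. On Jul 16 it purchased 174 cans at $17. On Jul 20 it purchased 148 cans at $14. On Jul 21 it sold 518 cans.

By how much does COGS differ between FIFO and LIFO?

FIFO COGS: 177 @ $11 + 225 @ $14 + 116 @ $15 = $6,837
LIFO COGS: 148 @ $14 + 174 @ $17 + 196 @ $15 = $7,970
Difference = |$6,837 − $7,970| = $1,133

$1,133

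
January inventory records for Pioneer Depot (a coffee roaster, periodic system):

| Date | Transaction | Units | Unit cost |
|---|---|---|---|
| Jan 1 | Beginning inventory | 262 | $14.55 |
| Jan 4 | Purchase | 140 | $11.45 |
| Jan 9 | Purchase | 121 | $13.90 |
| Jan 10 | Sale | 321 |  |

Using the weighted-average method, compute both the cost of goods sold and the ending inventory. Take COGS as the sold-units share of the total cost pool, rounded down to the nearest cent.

COGS = $4,355.90; ending inventory = $2,741.10

Jan 10, sell 321: 321/523 × $7,097.00 → $4,355.90
Ending inventory (cost pool remaining) = $2,741.10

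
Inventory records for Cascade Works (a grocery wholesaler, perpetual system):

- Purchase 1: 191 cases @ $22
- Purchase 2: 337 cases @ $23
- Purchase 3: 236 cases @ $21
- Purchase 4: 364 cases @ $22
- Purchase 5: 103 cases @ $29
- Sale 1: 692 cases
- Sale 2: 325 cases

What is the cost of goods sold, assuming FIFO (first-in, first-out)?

Sale 1 (692) [FIFO — oldest first]: 191 @ $22 + 337 @ $23 + 164 @ $21 = $15,397
Sale 2 (325) [FIFO — oldest first]: 72 @ $21 + 253 @ $22 = $7,078
Total COGS = $15,397 + $7,078 = $22,475
Ending inventory: 111 @ $22 + 103 @ $29 = $5,429
Check: goods available $27,904 = COGS $22,475 + ending $5,429

COGS = $22,475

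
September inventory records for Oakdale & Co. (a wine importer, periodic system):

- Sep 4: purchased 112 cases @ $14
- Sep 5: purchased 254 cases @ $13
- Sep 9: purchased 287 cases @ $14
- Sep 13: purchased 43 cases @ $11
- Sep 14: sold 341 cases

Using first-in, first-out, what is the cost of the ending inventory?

Sep 14, 341 sold [FIFO — oldest first]: 112 @ $14 + 229 @ $13 = $4,545
Ending inventory: 25 @ $13 + 287 @ $14 + 43 @ $11 = $4,816
Check: goods available $9,361 = COGS $4,545 + ending $4,816

Ending inventory = $4,816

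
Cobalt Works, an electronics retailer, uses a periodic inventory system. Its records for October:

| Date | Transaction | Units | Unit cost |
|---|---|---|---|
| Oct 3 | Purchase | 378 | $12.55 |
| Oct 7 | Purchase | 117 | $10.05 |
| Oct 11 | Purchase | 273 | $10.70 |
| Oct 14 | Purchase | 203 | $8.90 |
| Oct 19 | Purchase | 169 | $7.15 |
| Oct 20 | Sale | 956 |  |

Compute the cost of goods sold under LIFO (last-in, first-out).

Oct 20, 956 sold [LIFO — newest first]: 169 @ $7.15 + 203 @ $8.90 + 273 @ $10.70 + 117 @ $10.05 + 194 @ $12.55 = $9,546.70
Ending inventory: 184 @ $12.55 = $2,309.20
Check: goods available $11,855.90 = COGS $9,546.70 + ending $2,309.20

COGS = $9,546.70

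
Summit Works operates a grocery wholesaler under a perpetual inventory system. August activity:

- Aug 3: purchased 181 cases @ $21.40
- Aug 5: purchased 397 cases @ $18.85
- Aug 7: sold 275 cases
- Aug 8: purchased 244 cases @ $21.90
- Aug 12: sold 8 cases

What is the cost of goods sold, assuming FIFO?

COGS = $5,796.10

Aug 7, 275 sold [FIFO — oldest first]: 181 @ $21.40 + 94 @ $18.85 = $5,645.30
Aug 12, 8 sold [FIFO — oldest first]: 8 @ $18.85 = $150.80
Total COGS = $5,645.30 + $150.80 = $5,796.10
Ending inventory: 295 @ $18.85 + 244 @ $21.90 = $10,904.35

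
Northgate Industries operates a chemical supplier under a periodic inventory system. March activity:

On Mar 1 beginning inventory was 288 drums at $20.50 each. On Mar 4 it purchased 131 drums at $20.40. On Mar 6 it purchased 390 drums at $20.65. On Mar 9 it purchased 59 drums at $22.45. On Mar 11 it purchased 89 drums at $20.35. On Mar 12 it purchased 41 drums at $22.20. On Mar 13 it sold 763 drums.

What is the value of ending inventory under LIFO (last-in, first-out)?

Ending inventory = $4,817.50

Mar 13, 763 sold [LIFO — newest first]: 41 @ $22.20 + 89 @ $20.35 + 59 @ $22.45 + 390 @ $20.65 + 131 @ $20.40 + 53 @ $20.50 = $15,858.30
Ending inventory: 235 @ $20.50 = $4,817.50
Check: goods available $20,675.80 = COGS $15,858.30 + ending $4,817.50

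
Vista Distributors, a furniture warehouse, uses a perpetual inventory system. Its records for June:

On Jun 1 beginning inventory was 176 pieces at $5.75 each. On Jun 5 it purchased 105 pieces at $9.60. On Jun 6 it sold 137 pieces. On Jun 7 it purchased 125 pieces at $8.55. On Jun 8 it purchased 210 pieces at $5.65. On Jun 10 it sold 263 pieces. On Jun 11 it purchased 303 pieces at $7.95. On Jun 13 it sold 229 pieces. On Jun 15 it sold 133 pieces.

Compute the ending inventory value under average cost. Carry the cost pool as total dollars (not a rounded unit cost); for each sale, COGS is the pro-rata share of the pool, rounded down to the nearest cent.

Ending inventory = $1,177.55

After Jun 1: 176 on hand, pool $1,012.00 (≈ $5.7500 each)
After Jun 5: 281 on hand, pool $2,020.00 (≈ $7.1886 each)
Jun 6, sell 137: 137/281 × $2,020.00 → $984.83
After Jun 7: 269 on hand, pool $2,103.92 (≈ $7.8213 each)
After Jun 8: 479 on hand, pool $3,290.42 (≈ $6.8694 each)
Jun 10, sell 263: 263/479 × $3,290.42 → $1,806.63
After Jun 11: 519 on hand, pool $3,892.64 (≈ $7.5003 each)
Jun 13, sell 229: 229/519 × $3,892.64 → $1,717.56
Jun 15, sell 133: 133/290 × $2,175.08 → $997.53
Total COGS = $984.83 + $1,806.63 + $1,717.56 + $997.53 = $5,506.55
Ending inventory (cost pool remaining) = $1,177.55
Check: goods available $6,684.10 = COGS $5,506.55 + ending $1,177.55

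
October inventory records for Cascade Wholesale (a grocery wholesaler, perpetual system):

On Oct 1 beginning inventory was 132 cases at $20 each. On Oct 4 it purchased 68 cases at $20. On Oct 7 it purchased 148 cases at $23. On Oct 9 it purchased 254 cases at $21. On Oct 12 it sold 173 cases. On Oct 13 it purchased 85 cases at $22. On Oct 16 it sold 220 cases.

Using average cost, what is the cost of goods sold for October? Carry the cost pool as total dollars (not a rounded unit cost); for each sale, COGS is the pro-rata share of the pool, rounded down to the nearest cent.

COGS = $8,346.24

After Oct 1: 132 on hand, pool $2,640.00 (≈ $20.0000 each)
After Oct 4: 200 on hand, pool $4,000.00 (≈ $20.0000 each)
After Oct 7: 348 on hand, pool $7,404.00 (≈ $21.2759 each)
After Oct 9: 602 on hand, pool $12,738.00 (≈ $21.1595 each)
Oct 12, sell 173: 173/602 × $12,738.00 → $3,660.58
After Oct 13: 514 on hand, pool $10,947.42 (≈ $21.2985 each)
Oct 16, sell 220: 220/514 × $10,947.42 → $4,685.66
Total COGS = $3,660.58 + $4,685.66 = $8,346.24
Ending inventory (cost pool remaining) = $6,261.76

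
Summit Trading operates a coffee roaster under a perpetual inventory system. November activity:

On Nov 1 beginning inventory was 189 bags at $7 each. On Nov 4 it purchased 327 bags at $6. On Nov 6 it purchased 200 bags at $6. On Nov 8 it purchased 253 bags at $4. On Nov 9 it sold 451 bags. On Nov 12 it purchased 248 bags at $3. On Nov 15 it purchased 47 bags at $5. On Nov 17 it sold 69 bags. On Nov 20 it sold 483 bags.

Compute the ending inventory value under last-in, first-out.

Ending inventory = $1,755

Nov 9, 451 sold [LIFO — newest first]: 253 @ $4 + 198 @ $6 = $2,200
Nov 17, 69 sold [LIFO — newest first]: 47 @ $5 + 22 @ $3 = $301
Nov 20, 483 sold [LIFO — newest first]: 226 @ $3 + 2 @ $6 + 255 @ $6 = $2,220
Total COGS = $2,200 + $301 + $2,220 = $4,721
Ending inventory: 189 @ $7 + 72 @ $6 = $1,755
Check: goods available $6,476 = COGS $4,721 + ending $1,755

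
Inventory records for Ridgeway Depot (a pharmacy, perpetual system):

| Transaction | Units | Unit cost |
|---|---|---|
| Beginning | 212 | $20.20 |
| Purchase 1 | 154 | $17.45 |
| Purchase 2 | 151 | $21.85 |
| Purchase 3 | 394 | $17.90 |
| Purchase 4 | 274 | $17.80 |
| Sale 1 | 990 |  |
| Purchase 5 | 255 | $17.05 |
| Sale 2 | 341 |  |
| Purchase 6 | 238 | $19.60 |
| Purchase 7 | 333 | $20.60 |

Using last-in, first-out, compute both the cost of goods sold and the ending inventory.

COGS = $24,344.80; ending inventory = $13,726.40

Sale 1 (990) [LIFO — newest first]: 274 @ $17.80 + 394 @ $17.90 + 151 @ $21.85 + 154 @ $17.45 + 17 @ $20.20 = $18,259.85
Sale 2 (341) [LIFO — newest first]: 255 @ $17.05 + 86 @ $20.20 = $6,084.95
Total COGS = $18,259.85 + $6,084.95 = $24,344.80
Ending inventory: 109 @ $20.20 + 238 @ $19.60 + 333 @ $20.60 = $13,726.40
Check: goods available $38,071.20 = COGS $24,344.80 + ending $13,726.40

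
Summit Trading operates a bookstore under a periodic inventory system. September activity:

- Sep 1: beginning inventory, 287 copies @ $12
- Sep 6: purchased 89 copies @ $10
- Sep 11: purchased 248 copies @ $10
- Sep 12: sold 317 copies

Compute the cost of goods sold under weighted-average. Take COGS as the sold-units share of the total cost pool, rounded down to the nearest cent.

COGS = $3,461.59

Sep 12, sell 317: 317/624 × $6,814.00 → $3,461.59
Ending inventory (cost pool remaining) = $3,352.41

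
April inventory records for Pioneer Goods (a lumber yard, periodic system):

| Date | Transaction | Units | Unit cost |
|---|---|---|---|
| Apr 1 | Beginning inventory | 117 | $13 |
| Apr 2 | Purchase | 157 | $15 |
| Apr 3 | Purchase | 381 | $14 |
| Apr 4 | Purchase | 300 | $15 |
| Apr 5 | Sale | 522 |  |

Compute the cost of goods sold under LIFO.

Apr 5, 522 sold [LIFO — newest first]: 300 @ $15 + 222 @ $14 = $7,608
Ending inventory: 117 @ $13 + 157 @ $15 + 159 @ $14 = $6,102

COGS = $7,608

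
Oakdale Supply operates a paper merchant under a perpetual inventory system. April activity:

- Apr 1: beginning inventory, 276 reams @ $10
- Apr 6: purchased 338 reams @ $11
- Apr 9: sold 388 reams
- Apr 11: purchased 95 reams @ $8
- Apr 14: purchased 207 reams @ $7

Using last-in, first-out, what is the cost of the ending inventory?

Apr 9, 388 sold [LIFO — newest first]: 338 @ $11 + 50 @ $10 = $4,218
Ending inventory: 226 @ $10 + 95 @ $8 + 207 @ $7 = $4,469

Ending inventory = $4,469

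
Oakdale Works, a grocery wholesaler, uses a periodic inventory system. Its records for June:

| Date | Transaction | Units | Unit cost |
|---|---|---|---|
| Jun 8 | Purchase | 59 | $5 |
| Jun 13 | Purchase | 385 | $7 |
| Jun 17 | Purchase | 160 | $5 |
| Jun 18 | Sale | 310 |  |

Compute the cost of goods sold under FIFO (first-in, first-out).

COGS = $2,052

Jun 18, 310 sold [FIFO — oldest first]: 59 @ $5 + 251 @ $7 = $2,052
Ending inventory: 134 @ $7 + 160 @ $5 = $1,738
Check: goods available $3,790 = COGS $2,052 + ending $1,738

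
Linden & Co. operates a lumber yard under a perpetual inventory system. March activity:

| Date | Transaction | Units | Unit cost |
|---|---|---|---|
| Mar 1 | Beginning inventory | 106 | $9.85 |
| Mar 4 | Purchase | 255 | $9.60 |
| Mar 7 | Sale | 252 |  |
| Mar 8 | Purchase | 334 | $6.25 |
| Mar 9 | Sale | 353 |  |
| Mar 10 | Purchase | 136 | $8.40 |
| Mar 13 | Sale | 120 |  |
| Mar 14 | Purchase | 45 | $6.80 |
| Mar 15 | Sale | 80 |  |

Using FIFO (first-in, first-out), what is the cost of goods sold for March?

Mar 7, 252 sold [FIFO — oldest first]: 106 @ $9.85 + 146 @ $9.60 = $2,445.70
Mar 9, 353 sold [FIFO — oldest first]: 109 @ $9.60 + 244 @ $6.25 = $2,571.40
Mar 13, 120 sold [FIFO — oldest first]: 90 @ $6.25 + 30 @ $8.40 = $814.50
Mar 15, 80 sold [FIFO — oldest first]: 80 @ $8.40 = $672.00
Total COGS = $2,445.70 + $2,571.40 + $814.50 + $672.00 = $6,503.60
Ending inventory: 26 @ $8.40 + 45 @ $6.80 = $524.40
Check: goods available $7,028.00 = COGS $6,503.60 + ending $524.40

COGS = $6,503.60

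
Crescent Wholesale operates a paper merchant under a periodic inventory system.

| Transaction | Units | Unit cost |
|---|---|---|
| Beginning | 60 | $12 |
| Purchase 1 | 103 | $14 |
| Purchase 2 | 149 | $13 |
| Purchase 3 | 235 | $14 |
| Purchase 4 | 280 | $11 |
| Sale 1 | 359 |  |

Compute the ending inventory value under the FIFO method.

Sale 1 (359) [FIFO — oldest first]: 60 @ $12 + 103 @ $14 + 149 @ $13 + 47 @ $14 = $4,757
Ending inventory: 188 @ $14 + 280 @ $11 = $5,712

Ending inventory = $5,712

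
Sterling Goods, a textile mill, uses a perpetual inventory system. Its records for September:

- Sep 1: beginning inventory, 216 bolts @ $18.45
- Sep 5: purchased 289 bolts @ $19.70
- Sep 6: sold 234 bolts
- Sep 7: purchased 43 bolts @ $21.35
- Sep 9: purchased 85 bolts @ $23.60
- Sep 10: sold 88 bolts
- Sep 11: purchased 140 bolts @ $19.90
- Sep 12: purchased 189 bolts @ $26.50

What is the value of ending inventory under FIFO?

Ending inventory = $14,323.65

Sep 6, 234 sold [FIFO — oldest first]: 216 @ $18.45 + 18 @ $19.70 = $4,339.80
Sep 10, 88 sold [FIFO — oldest first]: 88 @ $19.70 = $1,733.60
Total COGS = $4,339.80 + $1,733.60 = $6,073.40
Ending inventory: 183 @ $19.70 + 43 @ $21.35 + 85 @ $23.60 + 140 @ $19.90 + 189 @ $26.50 = $14,323.65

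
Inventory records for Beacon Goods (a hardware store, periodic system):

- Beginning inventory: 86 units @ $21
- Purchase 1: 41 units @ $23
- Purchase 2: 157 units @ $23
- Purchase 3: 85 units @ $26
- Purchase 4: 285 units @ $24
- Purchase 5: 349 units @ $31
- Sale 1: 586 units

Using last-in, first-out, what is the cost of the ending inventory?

Ending inventory = $9,722

Sale 1 (586) [LIFO — newest first]: 349 @ $31 + 237 @ $24 = $16,507
Ending inventory: 86 @ $21 + 41 @ $23 + 157 @ $23 + 85 @ $26 + 48 @ $24 = $9,722
Check: goods available $26,229 = COGS $16,507 + ending $9,722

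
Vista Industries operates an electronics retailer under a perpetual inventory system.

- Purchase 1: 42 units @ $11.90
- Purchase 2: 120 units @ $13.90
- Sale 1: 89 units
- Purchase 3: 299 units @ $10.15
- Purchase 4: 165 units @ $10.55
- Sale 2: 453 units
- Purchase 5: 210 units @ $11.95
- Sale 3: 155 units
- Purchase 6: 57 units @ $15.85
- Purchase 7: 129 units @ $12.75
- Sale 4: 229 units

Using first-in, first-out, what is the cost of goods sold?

Sale 1 (89) [FIFO — oldest first]: 42 @ $11.90 + 47 @ $13.90 = $1,153.10
Sale 2 (453) [FIFO — oldest first]: 73 @ $13.90 + 299 @ $10.15 + 81 @ $10.55 = $4,904.10
Sale 3 (155) [FIFO — oldest first]: 84 @ $10.55 + 71 @ $11.95 = $1,734.65
Sale 4 (229) [FIFO — oldest first]: 139 @ $11.95 + 57 @ $15.85 + 33 @ $12.75 = $2,985.25
Total COGS = $1,153.10 + $4,904.10 + $1,734.65 + $2,985.25 = $10,777.10
Ending inventory: 96 @ $12.75 = $1,224.00
Check: goods available $12,001.10 = COGS $10,777.10 + ending $1,224.00

COGS = $10,777.10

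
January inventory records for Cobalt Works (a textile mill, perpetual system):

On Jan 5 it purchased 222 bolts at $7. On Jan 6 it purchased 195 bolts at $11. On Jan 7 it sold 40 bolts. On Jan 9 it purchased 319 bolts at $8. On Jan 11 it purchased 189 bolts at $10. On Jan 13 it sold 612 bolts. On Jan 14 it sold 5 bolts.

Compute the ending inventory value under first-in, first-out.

Jan 7, 40 sold [FIFO — oldest first]: 40 @ $7 = $280
Jan 13, 612 sold [FIFO — oldest first]: 182 @ $7 + 195 @ $11 + 235 @ $8 = $5,299
Jan 14, 5 sold [FIFO — oldest first]: 5 @ $8 = $40
Total COGS = $280 + $5,299 + $40 = $5,619
Ending inventory: 79 @ $8 + 189 @ $10 = $2,522

Ending inventory = $2,522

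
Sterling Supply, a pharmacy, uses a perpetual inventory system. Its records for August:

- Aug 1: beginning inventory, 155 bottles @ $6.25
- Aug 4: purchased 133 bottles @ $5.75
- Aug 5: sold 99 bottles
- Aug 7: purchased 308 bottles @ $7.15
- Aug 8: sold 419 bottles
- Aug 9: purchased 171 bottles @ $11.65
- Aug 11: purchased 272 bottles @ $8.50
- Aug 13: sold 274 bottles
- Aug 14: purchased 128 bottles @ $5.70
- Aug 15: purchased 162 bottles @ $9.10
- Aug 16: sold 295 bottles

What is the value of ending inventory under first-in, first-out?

Aug 5, 99 sold [FIFO — oldest first]: 99 @ $6.25 = $618.75
Aug 8, 419 sold [FIFO — oldest first]: 56 @ $6.25 + 133 @ $5.75 + 230 @ $7.15 = $2,759.25
Aug 13, 274 sold [FIFO — oldest first]: 78 @ $7.15 + 171 @ $11.65 + 25 @ $8.50 = $2,762.35
Aug 16, 295 sold [FIFO — oldest first]: 247 @ $8.50 + 48 @ $5.70 = $2,373.10
Total COGS = $618.75 + $2,759.25 + $2,762.35 + $2,373.10 = $8,513.45
Ending inventory: 80 @ $5.70 + 162 @ $9.10 = $1,930.20
Check: goods available $10,443.65 = COGS $8,513.45 + ending $1,930.20

Ending inventory = $1,930.20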